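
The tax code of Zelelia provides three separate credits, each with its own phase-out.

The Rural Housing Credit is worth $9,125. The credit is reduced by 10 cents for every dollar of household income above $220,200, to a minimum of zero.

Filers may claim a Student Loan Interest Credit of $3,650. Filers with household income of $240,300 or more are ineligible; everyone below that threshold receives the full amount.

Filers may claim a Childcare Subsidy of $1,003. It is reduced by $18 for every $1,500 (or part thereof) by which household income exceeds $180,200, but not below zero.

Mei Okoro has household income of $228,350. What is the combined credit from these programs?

Rural Housing Credit: 10% of the $8,150 excess over $220,200 is $815; credit = $9,125 − $815 = $8,310.
Student Loan Interest Credit: $228,350 is below the $240,300 cutoff, so the full $3,650 applies.
Childcare Subsidy: income exceeds $180,200 by $48,150, which is 33 full-or-partial $1,500 increments; reduction = 33 × $18 = $594, leaving $409.
Total: $8,310 + $3,650 + $409 = $12,369.

$12,369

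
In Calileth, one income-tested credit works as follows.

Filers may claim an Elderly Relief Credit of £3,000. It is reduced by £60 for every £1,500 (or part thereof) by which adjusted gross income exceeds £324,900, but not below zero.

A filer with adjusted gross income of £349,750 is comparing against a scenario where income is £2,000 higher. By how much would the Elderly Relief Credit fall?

At £349,750 — income exceeds £324,900 by £24,850, which is 17 full-or-partial £1,500 increments; reduction = 17 × £60 = £1,020, leaving £1,980.
At £351,750 — income exceeds £324,900 by £26,850, which is 18 full-or-partial £1,500 increments; reduction = 18 × £60 = £1,080, leaving £1,920.
Lost: £1,980 − £1,920 = £60.

£60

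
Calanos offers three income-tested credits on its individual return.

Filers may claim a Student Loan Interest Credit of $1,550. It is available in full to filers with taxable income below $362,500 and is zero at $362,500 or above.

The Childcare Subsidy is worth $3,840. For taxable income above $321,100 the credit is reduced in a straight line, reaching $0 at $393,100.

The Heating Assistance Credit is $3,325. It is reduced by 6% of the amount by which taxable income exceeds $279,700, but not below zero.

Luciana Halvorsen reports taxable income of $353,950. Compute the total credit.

Student Loan Interest Credit: $353,950 is below the $362,500 cutoff, so the full $1,550 applies.
Childcare Subsidy: $353,950 is $32,850 into a $72,000 phase-out range, leaving 39,150/72,000 of the credit: $3,840 × 39,150/72,000 = $2,088.
Heating Assistance Credit: 6% of the $74,250 excess over $279,700 is $4,455 ≥ base, so the credit is $0.
Total: $1,550 + $2,088 + $0 = $3,638.

$3,638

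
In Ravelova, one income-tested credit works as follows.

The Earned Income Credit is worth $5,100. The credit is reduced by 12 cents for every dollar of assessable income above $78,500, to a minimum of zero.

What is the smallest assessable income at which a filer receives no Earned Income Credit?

The credit falls by 12% of each dollar above $78,500, so it reaches zero when the excess is $5,100 / 12% = $42,500: income = $78,500 + $42,500 = $121,000.

$121,000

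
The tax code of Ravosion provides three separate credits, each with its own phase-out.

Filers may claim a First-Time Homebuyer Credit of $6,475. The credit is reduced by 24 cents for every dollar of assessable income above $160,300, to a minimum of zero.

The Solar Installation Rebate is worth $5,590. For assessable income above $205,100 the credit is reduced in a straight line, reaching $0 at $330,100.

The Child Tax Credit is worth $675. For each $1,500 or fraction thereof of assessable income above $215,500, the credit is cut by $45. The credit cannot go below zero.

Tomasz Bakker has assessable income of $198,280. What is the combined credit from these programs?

$6,265

First-Time Homebuyer Credit: 24% of the $37,980 excess over $160,300 is $9,115.20 ≥ base, so the credit is $0.
Solar Installation Rebate: $198,280 is at or below the $205,100 threshold, so the full $5,590 applies.
Child Tax Credit: $198,280 is at or below the $215,500 threshold, so the full $675 applies.
Total: $0 + $5,590 + $675 = $6,265.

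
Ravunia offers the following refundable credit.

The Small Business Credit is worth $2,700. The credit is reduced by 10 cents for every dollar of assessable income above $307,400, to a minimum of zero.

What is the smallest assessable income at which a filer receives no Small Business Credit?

$334,400

The credit falls by 10% of each dollar above $307,400, so it reaches zero when the excess is $2,700 / 10% = $27,000: income = $307,400 + $27,000 = $334,400.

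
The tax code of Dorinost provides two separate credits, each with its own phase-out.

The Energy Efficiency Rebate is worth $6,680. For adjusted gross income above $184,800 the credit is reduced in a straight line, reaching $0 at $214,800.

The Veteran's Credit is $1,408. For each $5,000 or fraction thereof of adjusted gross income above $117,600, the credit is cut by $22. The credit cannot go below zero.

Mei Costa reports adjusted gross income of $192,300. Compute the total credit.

$6,088

Energy Efficiency Rebate: $192,300 is $7,500 into a $30,000 phase-out range, leaving 22,500/30,000 of the credit: $6,680 × 22,500/30,000 = $5,010.
Veteran's Credit: income exceeds $117,600 by $74,700, which is 15 full-or-partial $5,000 increments; reduction = 15 × $22 = $330, leaving $1,078.
Total: $5,010 + $1,078 = $6,088.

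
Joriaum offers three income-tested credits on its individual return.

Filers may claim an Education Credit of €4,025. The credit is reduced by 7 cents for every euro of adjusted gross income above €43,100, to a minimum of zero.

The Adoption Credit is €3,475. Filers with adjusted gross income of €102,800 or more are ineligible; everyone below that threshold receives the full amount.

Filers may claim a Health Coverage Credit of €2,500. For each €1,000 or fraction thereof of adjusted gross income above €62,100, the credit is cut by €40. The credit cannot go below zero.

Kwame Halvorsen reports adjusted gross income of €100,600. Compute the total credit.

€4,415

Education Credit: 7% of the €57,500 excess over €43,100 is €4,025 ≥ base, so the credit is €0.
Adoption Credit: €100,600 is below the €102,800 cutoff, so the full €3,475 applies.
Health Coverage Credit: income exceeds €62,100 by €38,500, which is 39 full-or-partial €1,000 increments; reduction = 39 × €40 = €1,560, leaving €940.
Total: €0 + €3,475 + €940 = €4,415.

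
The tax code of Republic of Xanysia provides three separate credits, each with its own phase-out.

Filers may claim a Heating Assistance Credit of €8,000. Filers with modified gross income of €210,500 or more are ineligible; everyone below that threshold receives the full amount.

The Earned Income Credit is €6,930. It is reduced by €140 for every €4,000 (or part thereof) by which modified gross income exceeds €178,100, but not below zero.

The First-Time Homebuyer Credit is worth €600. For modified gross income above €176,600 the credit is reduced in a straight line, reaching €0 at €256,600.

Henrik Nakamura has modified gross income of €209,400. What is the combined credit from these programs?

€14,164

Heating Assistance Credit: €209,400 is below the €210,500 cutoff, so the full €8,000 applies.
Earned Income Credit: income exceeds €178,100 by €31,300, which is 8 full-or-partial €4,000 increments; reduction = 8 × €140 = €1,120, leaving €5,810.
First-Time Homebuyer Credit: €209,400 is €32,800 into a €80,000 phase-out range, leaving 47,200/80,000 of the credit: €600 × 47,200/80,000 = €354.
Total: €8,000 + €5,810 + €354 = €14,164.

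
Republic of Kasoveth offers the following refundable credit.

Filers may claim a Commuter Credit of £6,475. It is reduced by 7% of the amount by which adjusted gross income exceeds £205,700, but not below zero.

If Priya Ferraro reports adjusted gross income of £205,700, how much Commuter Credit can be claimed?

£6,475

Commuter Credit: £205,700 is at or below the £205,700 threshold, so the full £6,475 applies.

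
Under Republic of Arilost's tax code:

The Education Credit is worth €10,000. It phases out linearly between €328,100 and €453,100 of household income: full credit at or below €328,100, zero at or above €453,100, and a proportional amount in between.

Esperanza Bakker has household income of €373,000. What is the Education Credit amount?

€6,408

Education Credit: €373,000 is €44,900 into a €125,000 phase-out range, leaving 80,100/125,000 of the credit: €10,000 × 80,100/125,000 = €6,408.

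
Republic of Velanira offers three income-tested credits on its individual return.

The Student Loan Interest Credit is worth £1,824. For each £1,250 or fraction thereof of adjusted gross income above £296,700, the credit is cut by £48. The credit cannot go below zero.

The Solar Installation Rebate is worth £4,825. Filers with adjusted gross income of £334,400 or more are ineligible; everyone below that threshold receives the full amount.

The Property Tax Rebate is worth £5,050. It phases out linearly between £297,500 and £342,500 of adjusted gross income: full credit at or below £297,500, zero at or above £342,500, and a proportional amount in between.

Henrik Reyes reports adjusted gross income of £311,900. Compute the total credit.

£9,459

Student Loan Interest Credit: income exceeds £296,700 by £15,200, which is 13 full-or-partial £1,250 increments; reduction = 13 × £48 = £624, leaving £1,200.
Solar Installation Rebate: £311,900 is below the £334,400 cutoff, so the full £4,825 applies.
Property Tax Rebate: £311,900 is £14,400 into a £45,000 phase-out range, leaving 30,600/45,000 of the credit: £5,050 × 30,600/45,000 = £3,434.
Total: £1,200 + £4,825 + £3,434 = £9,459.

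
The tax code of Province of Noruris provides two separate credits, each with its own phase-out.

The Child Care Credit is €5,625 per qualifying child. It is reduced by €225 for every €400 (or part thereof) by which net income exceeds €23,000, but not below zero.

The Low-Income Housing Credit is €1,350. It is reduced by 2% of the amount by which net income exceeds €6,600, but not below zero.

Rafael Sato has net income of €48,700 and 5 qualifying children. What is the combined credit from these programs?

Child Care Credit: base = 5 × €5,625 = €28,125. income exceeds €23,000 by €25,700, which is 65 full-or-partial €400 increments; reduction = 65 × €225 = €14,625, leaving €13,500.
Low-Income Housing Credit: 2% of the €42,100 excess over €6,600 is €842; credit = €1,350 − €842 = €508.
Total: €13,500 + €508 = €14,008.

€14,008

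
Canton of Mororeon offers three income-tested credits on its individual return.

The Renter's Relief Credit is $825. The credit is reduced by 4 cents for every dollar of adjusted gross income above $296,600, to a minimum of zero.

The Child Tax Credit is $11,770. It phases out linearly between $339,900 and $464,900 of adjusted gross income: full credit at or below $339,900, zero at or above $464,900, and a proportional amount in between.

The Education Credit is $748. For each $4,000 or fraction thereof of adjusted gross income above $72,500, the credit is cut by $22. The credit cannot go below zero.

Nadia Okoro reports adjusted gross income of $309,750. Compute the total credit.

Renter's Relief Credit: 4% of the $13,150 excess over $296,600 is $526; credit = $825 − $526 = $299.
Child Tax Credit: $309,750 is at or below the $339,900 threshold, so the full $11,770 applies.
Education Credit: income exceeds $72,500 by $237,250 → 60 increments × $22 = $1,320 ≥ base, so the credit is $0.
Total: $299 + $11,770 + $0 = $12,069.

$12,069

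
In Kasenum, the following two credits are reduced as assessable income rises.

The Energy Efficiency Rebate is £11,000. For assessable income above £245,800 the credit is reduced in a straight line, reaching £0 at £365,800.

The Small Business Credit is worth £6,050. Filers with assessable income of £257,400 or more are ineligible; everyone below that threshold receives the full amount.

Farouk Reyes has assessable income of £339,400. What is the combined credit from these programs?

£2,420

Energy Efficiency Rebate: £339,400 is £93,600 into a £120,000 phase-out range, leaving 26,400/120,000 of the credit: £11,000 × 26,400/120,000 = £2,420.
Small Business Credit: £339,400 meets or exceeds the £257,400 cutoff, so the credit is £0.
Total: £2,420 + £0 = £2,420.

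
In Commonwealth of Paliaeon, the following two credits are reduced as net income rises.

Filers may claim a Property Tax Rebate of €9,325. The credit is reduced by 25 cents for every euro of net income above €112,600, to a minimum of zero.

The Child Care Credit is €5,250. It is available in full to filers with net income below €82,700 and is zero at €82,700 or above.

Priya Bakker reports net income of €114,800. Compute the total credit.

€8,775

Property Tax Rebate: 25% of the €2,200 excess over €112,600 is €550; credit = €9,325 − €550 = €8,775.
Child Care Credit: €114,800 meets or exceeds the €82,700 cutoff, so the credit is €0.
Total: €8,775 + €0 = €8,775.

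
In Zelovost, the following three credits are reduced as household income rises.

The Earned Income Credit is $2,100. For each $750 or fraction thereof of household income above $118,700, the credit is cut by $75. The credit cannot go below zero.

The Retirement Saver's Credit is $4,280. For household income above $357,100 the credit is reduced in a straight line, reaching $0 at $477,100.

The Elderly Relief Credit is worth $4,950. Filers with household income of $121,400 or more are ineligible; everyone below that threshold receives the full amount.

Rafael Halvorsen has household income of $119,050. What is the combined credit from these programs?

Earned Income Credit: income exceeds $118,700 by $350, which is 1 full-or-partial $750 increment; reduction = 1 × $75 = $75, leaving $2,025.
Retirement Saver's Credit: $119,050 is at or below the $357,100 threshold, so the full $4,280 applies.
Elderly Relief Credit: $119,050 is below the $121,400 cutoff, so the full $4,950 applies.
Total: $2,025 + $4,280 + $4,950 = $11,255.

$11,255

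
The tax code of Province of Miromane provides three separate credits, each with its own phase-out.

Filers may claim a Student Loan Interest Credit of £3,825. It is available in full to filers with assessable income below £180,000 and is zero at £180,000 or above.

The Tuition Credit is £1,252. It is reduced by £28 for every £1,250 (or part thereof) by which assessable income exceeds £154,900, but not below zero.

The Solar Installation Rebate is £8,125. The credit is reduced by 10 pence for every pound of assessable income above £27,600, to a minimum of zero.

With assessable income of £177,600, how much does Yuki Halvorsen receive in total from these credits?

Student Loan Interest Credit: £177,600 is below the £180,000 cutoff, so the full £3,825 applies.
Tuition Credit: income exceeds £154,900 by £22,700, which is 19 full-or-partial £1,250 increments; reduction = 19 × £28 = £532, leaving £720.
Solar Installation Rebate: 10% of the £150,000 excess over £27,600 is £15,000 ≥ base, so the credit is £0.
Total: £3,825 + £720 + £0 = £4,545.

£4,545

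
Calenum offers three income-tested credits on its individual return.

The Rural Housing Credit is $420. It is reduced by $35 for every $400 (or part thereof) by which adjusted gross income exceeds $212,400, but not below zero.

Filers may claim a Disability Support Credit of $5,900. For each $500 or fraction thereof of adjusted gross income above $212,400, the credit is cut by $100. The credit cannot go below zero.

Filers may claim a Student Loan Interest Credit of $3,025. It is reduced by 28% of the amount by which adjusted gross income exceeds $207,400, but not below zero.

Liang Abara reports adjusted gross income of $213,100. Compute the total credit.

Rural Housing Credit: income exceeds $212,400 by $700, which is 2 full-or-partial $400 increments; reduction = 2 × $35 = $70, leaving $350.
Disability Support Credit: income exceeds $212,400 by $700, which is 2 full-or-partial $500 increments; reduction = 2 × $100 = $200, leaving $5,700.
Student Loan Interest Credit: 28% of the $5,700 excess over $207,400 is $1,596; credit = $3,025 − $1,596 = $1,429.
Total: $350 + $5,700 + $1,429 = $7,479.

$7,479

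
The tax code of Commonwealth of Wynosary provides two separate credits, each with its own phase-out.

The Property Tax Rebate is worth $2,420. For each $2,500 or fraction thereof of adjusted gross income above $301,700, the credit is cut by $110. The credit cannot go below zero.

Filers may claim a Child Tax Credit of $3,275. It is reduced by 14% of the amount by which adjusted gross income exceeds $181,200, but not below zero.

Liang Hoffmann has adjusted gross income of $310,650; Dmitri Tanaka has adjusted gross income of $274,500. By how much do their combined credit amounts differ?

Liang ($310,650): Property Tax Rebate: income exceeds $301,700 by $8,950, which is 4 full-or-partial $2,500 increments; reduction = 4 × $110 = $440, leaving $1,980. Child Tax Credit: 14% of the $129,450 excess over $181,200 is $18,123 ≥ base, so the credit is $0. total $1,980 + $0 = $1,980
Dmitri ($274,500): Property Tax Rebate: $274,500 is at or below the $301,700 threshold, so the full $2,420 applies. Child Tax Credit: 14% of the $93,300 excess over $181,200 is $13,062 ≥ base, so the credit is $0. total $2,420 + $0 = $2,420
Difference: |$1,980 − $2,420| = $440.

$440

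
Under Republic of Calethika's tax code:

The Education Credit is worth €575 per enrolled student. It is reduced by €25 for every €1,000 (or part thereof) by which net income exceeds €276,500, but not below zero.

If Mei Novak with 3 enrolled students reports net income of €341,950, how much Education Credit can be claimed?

Education Credit: base = 3 × €575 = €1,725. income exceeds €276,500 by €65,450, which is 66 full-or-partial €1,000 increments; reduction = 66 × €25 = €1,650, leaving €75.

€75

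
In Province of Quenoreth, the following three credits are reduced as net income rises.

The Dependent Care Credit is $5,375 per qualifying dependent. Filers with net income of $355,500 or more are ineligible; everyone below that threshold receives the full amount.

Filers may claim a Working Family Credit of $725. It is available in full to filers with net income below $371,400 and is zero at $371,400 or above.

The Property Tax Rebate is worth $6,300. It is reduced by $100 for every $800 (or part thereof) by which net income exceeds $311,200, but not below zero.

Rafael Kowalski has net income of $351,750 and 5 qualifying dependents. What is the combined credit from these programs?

$28,800

Dependent Care Credit: base = 5 × $5,375 = $26,875. $351,750 is below the $355,500 cutoff, so the full $26,875 applies.
Working Family Credit: $351,750 is below the $371,400 cutoff, so the full $725 applies.
Property Tax Rebate: income exceeds $311,200 by $40,550, which is 51 full-or-partial $800 increments; reduction = 51 × $100 = $5,100, leaving $1,200.
Total: $26,875 + $725 + $1,200 = $28,800.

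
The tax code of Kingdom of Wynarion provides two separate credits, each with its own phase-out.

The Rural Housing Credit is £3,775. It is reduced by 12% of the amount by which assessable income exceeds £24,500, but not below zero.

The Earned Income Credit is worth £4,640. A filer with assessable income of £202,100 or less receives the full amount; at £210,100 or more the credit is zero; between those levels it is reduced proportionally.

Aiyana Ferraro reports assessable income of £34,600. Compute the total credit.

£7,203

Rural Housing Credit: 12% of the £10,100 excess over £24,500 is £1,212; credit = £3,775 − £1,212 = £2,563.
Earned Income Credit: £34,600 is at or below the £202,100 threshold, so the full £4,640 applies.
Total: £2,563 + £4,640 = £7,203.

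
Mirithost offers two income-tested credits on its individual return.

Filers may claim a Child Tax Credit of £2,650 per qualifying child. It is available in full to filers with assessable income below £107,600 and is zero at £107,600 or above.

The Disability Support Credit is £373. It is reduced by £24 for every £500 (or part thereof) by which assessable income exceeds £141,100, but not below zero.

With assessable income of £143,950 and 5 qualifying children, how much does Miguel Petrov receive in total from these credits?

£229

Child Tax Credit: base = 5 × £2,650 = £13,250. £143,950 meets or exceeds the £107,600 cutoff, so the credit is £0.
Disability Support Credit: income exceeds £141,100 by £2,850, which is 6 full-or-partial £500 increments; reduction = 6 × £24 = £144, leaving £229.
Total: £0 + £229 = £229.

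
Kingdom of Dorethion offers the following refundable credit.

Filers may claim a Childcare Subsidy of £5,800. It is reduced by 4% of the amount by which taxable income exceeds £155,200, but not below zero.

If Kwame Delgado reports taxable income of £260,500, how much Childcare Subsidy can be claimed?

Childcare Subsidy: 4% of the £105,300 excess over £155,200 is £4,212; credit = £5,800 − £4,212 = £1,588.

£1,588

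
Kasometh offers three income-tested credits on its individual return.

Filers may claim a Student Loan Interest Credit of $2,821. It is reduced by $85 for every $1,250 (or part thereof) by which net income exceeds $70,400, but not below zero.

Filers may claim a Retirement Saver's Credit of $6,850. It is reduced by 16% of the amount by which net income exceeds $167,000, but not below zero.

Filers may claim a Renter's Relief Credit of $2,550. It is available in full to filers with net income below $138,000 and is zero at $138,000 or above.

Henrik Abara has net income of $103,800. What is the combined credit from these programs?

$9,926

Student Loan Interest Credit: income exceeds $70,400 by $33,400, which is 27 full-or-partial $1,250 increments; reduction = 27 × $85 = $2,295, leaving $526.
Retirement Saver's Credit: $103,800 is at or below the $167,000 threshold, so the full $6,850 applies.
Renter's Relief Credit: $103,800 is below the $138,000 cutoff, so the full $2,550 applies.
Total: $526 + $6,850 + $2,550 = $9,926.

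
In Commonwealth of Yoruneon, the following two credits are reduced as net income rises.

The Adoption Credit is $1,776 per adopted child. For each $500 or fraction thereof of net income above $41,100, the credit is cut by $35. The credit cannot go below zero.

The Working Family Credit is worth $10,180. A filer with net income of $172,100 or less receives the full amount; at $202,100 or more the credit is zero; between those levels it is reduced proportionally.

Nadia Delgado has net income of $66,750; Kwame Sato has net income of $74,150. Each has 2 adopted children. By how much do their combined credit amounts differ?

$525

Nadia ($66,750): Adoption Credit: base = 2 × $1,776 = $3,552. income exceeds $41,100 by $25,650, which is 52 full-or-partial $500 increments; reduction = 52 × $35 = $1,820, leaving $1,732. Working Family Credit: $66,750 is at or below the $172,100 threshold, so the full $10,180 applies. total $1,732 + $10,180 = $11,912
Kwame ($74,150): Adoption Credit: base = 2 × $1,776 = $3,552. income exceeds $41,100 by $33,050, which is 67 full-or-partial $500 increments; reduction = 67 × $35 = $2,345, leaving $1,207. Working Family Credit: $74,150 is at or below the $172,100 threshold, so the full $10,180 applies. total $1,207 + $10,180 = $11,387
Difference: |$11,912 − $11,387| = $525.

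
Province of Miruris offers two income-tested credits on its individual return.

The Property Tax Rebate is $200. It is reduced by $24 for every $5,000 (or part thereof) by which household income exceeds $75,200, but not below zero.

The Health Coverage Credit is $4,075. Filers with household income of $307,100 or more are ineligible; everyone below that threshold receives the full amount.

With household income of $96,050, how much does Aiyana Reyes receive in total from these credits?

Property Tax Rebate: income exceeds $75,200 by $20,850, which is 5 full-or-partial $5,000 increments; reduction = 5 × $24 = $120, leaving $80.
Health Coverage Credit: $96,050 is below the $307,100 cutoff, so the full $4,075 applies.
Total: $80 + $4,075 = $4,155.

$4,155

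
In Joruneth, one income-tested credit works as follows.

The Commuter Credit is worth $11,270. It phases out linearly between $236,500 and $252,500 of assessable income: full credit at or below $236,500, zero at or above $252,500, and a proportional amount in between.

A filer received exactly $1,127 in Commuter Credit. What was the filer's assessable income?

$250,900

$1,127 is 1,127/11,270 of the full $11,270, so 10,143/11,270 of the $16,000 range has been used: income = $236,500 + $16,000 × 10,143/11,270 = $250,900.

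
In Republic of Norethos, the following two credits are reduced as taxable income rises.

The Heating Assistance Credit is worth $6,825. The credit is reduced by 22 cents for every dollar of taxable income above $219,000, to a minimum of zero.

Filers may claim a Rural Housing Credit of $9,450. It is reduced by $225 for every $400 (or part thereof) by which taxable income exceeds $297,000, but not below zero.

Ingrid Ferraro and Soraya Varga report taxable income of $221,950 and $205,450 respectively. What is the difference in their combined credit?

$649

Ingrid ($221,950): Heating Assistance Credit: 22% of the $2,950 excess over $219,000 is $649; credit = $6,825 − $649 = $6,176. Rural Housing Credit: $221,950 is at or below the $297,000 threshold, so the full $9,450 applies. total $6,176 + $9,450 = $15,626
Soraya ($205,450): Heating Assistance Credit: $205,450 is at or below the $219,000 threshold, so the full $6,825 applies. Rural Housing Credit: $205,450 is at or below the $297,000 threshold, so the full $9,450 applies. total $6,825 + $9,450 = $16,275
Difference: |$15,626 − $16,275| = $649.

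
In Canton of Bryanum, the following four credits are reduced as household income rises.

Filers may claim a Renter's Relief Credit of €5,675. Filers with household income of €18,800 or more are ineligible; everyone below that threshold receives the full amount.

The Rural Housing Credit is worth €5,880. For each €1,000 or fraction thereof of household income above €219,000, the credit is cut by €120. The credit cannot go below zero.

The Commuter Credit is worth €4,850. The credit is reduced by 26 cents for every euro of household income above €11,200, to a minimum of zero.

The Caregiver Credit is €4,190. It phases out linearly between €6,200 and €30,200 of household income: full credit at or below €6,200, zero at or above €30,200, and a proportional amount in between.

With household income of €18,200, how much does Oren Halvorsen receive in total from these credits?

€16,680

Renter's Relief Credit: €18,200 is below the €18,800 cutoff, so the full €5,675 applies.
Rural Housing Credit: €18,200 is at or below the €219,000 threshold, so the full €5,880 applies.
Commuter Credit: 26% of the €7,000 excess over €11,200 is €1,820; credit = €4,850 − €1,820 = €3,030.
Caregiver Credit: €18,200 is €12,000 into a €24,000 phase-out range, leaving 12,000/24,000 of the credit: €4,190 × 12,000/24,000 = €2,095.
Total: €5,675 + €5,880 + €3,030 + €2,095 = €16,680.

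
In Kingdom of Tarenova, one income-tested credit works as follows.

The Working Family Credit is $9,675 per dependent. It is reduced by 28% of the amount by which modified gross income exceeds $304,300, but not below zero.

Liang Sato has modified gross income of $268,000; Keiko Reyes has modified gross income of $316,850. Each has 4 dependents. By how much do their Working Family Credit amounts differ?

$3,514

Liang ($268,000): Working Family Credit: base = 4 × $9,675 = $38,700. $268,000 is at or below the $304,300 threshold, so the full $38,700 applies.
Keiko ($316,850): Working Family Credit: base = 4 × $9,675 = $38,700. 28% of the $12,550 excess over $304,300 is $3,514; credit = $38,700 − $3,514 = $35,186.
Difference: |$38,700 − $35,186| = $3,514.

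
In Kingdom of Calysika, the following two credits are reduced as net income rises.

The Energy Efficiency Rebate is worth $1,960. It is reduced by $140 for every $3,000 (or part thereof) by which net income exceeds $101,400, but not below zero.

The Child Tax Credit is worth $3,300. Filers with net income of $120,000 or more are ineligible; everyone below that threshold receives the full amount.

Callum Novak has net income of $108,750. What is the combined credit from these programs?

$4,840

Energy Efficiency Rebate: income exceeds $101,400 by $7,350, which is 3 full-or-partial $3,000 increments; reduction = 3 × $140 = $420, leaving $1,540.
Child Tax Credit: $108,750 is below the $120,000 cutoff, so the full $3,300 applies.
Total: $1,540 + $3,300 = $4,840.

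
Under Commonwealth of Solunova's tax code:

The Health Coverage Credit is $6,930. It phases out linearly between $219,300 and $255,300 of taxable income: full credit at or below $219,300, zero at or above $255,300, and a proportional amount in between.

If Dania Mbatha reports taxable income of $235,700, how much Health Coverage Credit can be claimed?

Health Coverage Credit: $235,700 is $16,400 into a $36,000 phase-out range, leaving 19,600/36,000 of the credit: $6,930 × 19,600/36,000 = $3,773.

$3,773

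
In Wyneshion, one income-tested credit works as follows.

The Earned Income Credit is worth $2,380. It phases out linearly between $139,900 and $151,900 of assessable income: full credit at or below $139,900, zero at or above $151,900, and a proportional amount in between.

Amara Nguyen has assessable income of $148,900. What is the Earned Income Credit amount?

$595

Earned Income Credit: $148,900 is $9,000 into a $12,000 phase-out range, leaving 3,000/12,000 of the credit: $2,380 × 3,000/12,000 = $595.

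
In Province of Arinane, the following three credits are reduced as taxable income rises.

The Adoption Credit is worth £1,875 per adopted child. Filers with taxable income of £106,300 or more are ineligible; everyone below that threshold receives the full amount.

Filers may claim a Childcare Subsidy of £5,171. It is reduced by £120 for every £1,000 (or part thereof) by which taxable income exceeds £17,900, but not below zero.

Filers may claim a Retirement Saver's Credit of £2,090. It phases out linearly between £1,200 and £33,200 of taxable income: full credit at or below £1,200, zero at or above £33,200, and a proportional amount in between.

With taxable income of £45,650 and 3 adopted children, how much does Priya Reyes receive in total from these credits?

£7,436

Adoption Credit: base = 3 × £1,875 = £5,625. £45,650 is below the £106,300 cutoff, so the full £5,625 applies.
Childcare Subsidy: income exceeds £17,900 by £27,750, which is 28 full-or-partial £1,000 increments; reduction = 28 × £120 = £3,360, leaving £1,811.
Retirement Saver's Credit: £45,650 is at or above £33,200, so the credit is £0.
Total: £5,625 + £1,811 + £0 = £7,436.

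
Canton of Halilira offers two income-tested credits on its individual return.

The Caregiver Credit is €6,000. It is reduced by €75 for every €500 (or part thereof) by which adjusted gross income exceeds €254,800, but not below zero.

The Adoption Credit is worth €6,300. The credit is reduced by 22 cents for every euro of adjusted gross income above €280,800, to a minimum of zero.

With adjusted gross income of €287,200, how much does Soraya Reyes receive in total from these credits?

€6,017

Caregiver Credit: income exceeds €254,800 by €32,400, which is 65 full-or-partial €500 increments; reduction = 65 × €75 = €4,875, leaving €1,125.
Adoption Credit: 22% of the €6,400 excess over €280,800 is €1,408; credit = €6,300 − €1,408 = €4,892.
Total: €1,125 + €4,892 = €6,017.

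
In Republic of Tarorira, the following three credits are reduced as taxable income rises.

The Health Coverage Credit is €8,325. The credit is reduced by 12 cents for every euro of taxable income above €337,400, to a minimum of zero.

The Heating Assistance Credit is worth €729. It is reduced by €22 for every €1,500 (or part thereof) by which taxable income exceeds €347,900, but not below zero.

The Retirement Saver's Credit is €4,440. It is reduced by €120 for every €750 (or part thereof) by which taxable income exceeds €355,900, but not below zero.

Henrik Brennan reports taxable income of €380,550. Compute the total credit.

Health Coverage Credit: 12% of the €43,150 excess over €337,400 is €5,178; credit = €8,325 − €5,178 = €3,147.
Heating Assistance Credit: income exceeds €347,900 by €32,650, which is 22 full-or-partial €1,500 increments; reduction = 22 × €22 = €484, leaving €245.
Retirement Saver's Credit: income exceeds €355,900 by €24,650, which is 33 full-or-partial €750 increments; reduction = 33 × €120 = €3,960, leaving €480.
Total: €3,147 + €245 + €480 = €3,872.

€3,872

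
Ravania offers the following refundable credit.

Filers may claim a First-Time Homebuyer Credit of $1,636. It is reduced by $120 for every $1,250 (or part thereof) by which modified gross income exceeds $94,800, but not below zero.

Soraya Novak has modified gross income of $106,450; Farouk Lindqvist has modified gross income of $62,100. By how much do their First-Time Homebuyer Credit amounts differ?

$1,200

Soraya ($106,450): First-Time Homebuyer Credit: income exceeds $94,800 by $11,650, which is 10 full-or-partial $1,250 increments; reduction = 10 × $120 = $1,200, leaving $436.
Farouk ($62,100): First-Time Homebuyer Credit: $62,100 is at or below the $94,800 threshold, so the full $1,636 applies.
Difference: |$436 − $1,636| = $1,200.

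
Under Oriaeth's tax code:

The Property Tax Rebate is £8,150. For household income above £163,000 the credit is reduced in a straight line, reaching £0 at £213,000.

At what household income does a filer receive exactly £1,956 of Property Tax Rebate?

£1,956 is 1,956/8,150 of the full £8,150, so 6,194/8,150 of the £50,000 range has been used: income = £163,000 + £50,000 × 6,194/8,150 = £201,000.

£201,000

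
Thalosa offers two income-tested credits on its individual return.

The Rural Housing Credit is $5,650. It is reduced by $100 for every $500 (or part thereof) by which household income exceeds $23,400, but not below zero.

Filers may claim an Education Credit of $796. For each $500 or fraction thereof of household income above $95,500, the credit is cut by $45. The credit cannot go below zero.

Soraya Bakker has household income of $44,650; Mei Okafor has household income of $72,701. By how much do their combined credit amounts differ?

$1,350

Soraya ($44,650): Rural Housing Credit: income exceeds $23,400 by $21,250, which is 43 full-or-partial $500 increments; reduction = 43 × $100 = $4,300, leaving $1,350. Education Credit: $44,650 is at or below the $95,500 threshold, so the full $796 applies. total $1,350 + $796 = $2,146
Mei ($72,701): Rural Housing Credit: income exceeds $23,400 by $49,301 → 99 increments × $100 = $9,900 ≥ base, so the credit is $0. Education Credit: $72,701 is at or below the $95,500 threshold, so the full $796 applies. total $0 + $796 = $796
Difference: |$2,146 − $796| = $1,350.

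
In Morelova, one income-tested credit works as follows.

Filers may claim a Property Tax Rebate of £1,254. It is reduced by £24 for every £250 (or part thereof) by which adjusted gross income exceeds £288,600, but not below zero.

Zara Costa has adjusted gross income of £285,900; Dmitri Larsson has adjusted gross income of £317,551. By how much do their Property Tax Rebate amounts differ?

Zara (£285,900): Property Tax Rebate: £285,900 is at or below the £288,600 threshold, so the full £1,254 applies.
Dmitri (£317,551): Property Tax Rebate: income exceeds £288,600 by £28,951 → 116 increments × £24 = £2,784 ≥ base, so the credit is £0.
Difference: |£1,254 − £0| = £1,254.

£1,254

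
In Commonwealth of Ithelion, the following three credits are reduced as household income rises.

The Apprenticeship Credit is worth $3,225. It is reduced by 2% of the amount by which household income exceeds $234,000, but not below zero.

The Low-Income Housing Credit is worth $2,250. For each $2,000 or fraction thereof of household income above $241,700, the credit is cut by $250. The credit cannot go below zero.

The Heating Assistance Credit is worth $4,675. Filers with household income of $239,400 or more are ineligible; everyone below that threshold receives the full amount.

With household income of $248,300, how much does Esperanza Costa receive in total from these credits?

$4,189

Apprenticeship Credit: 2% of the $14,300 excess over $234,000 is $286; credit = $3,225 − $286 = $2,939.
Low-Income Housing Credit: income exceeds $241,700 by $6,600, which is 4 full-or-partial $2,000 increments; reduction = 4 × $250 = $1,000, leaving $1,250.
Heating Assistance Credit: $248,300 meets or exceeds the $239,400 cutoff, so the credit is $0.
Total: $2,939 + $1,250 + $0 = $4,189.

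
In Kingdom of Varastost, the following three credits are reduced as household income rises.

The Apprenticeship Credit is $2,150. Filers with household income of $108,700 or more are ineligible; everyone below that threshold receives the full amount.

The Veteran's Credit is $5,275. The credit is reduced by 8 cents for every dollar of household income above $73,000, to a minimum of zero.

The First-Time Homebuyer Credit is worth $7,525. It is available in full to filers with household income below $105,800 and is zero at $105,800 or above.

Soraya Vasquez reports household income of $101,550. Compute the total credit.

Apprenticeship Credit: $101,550 is below the $108,700 cutoff, so the full $2,150 applies.
Veteran's Credit: 8% of the $28,550 excess over $73,000 is $2,284; credit = $5,275 − $2,284 = $2,991.
First-Time Homebuyer Credit: $101,550 is below the $105,800 cutoff, so the full $7,525 applies.
Total: $2,150 + $2,991 + $7,525 = $12,666.

$12,666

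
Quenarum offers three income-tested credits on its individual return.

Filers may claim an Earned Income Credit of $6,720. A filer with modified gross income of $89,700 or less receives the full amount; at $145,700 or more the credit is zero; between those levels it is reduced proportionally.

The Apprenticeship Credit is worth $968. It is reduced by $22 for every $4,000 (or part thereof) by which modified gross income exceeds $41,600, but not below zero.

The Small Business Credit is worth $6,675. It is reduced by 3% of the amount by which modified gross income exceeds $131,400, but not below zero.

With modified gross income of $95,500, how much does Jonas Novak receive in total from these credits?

$13,359

Earned Income Credit: $95,500 is $5,800 into a $56,000 phase-out range, leaving 50,200/56,000 of the credit: $6,720 × 50,200/56,000 = $6,024.
Apprenticeship Credit: income exceeds $41,600 by $53,900, which is 14 full-or-partial $4,000 increments; reduction = 14 × $22 = $308, leaving $660.
Small Business Credit: $95,500 is at or below the $131,400 threshold, so the full $6,675 applies.
Total: $6,024 + $660 + $6,675 = $13,359.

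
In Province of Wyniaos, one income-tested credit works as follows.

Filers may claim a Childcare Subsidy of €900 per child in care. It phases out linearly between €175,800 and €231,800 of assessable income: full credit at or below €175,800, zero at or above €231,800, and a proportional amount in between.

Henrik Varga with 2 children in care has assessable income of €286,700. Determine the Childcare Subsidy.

€0

Childcare Subsidy: base = 2 × €900 = €1,800. €286,700 is at or above €231,800, so the credit is €0.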